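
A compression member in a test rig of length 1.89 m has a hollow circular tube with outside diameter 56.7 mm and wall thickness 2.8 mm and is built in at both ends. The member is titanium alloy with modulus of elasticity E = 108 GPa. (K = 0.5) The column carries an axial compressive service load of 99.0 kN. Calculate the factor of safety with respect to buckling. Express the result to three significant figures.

n ≈ 2.08

Inner diameter d_i = 56.7 − 2×2.8 = 51.10 mm
I = π(d_o⁴ − d_i⁴)/64 = π(56.7⁴ − 51.10⁴)/64 = 1.726×10^5 mm⁴
I = 1.726×10^5 mm⁴ = 1.726×10^-7 m⁴
Effective length L_e = K·L = 0.5 × 1.89 = 0.9450 m
P_cr = π²EI / L_e² = π² × 108×10⁹ × 1.726×10^-7 / 0.9450² = 2.061×10^5 N
Factor of safety n = P_cr / P = 206.07 / 99.0 = 2.08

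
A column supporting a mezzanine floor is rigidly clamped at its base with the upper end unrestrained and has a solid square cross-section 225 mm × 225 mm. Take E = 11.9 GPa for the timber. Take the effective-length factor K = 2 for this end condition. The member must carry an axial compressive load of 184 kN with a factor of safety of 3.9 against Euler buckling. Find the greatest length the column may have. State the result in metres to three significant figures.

L_max ≈ 2.96 m

I = a⁴/12 = 225⁴/12 = 2.136×10^8 mm⁴
I = 2.136×10^-4 m⁴
Required critical load P_cr = n·P = 3.9 × 184 = 717.6 kN = 7.176×10^5 N
From P_cr = π²EI/(K·L)²:  L = (1/K)·√(π²EI/P_cr) = (1/2)·√(π²×1.19×10^10×2.136×10^-4/7.176×10^5)
L = 2.96 m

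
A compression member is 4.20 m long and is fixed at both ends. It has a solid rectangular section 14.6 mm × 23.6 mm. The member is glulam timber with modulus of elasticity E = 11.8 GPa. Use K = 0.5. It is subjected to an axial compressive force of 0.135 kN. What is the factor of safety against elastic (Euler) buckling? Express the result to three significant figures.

Buckling occurs about the weak axis: I_min = h·b³/12 with b = 14.6 mm (the shorter side).
I_min = 23.6×14.6³/12 = 6.121×10^3 mm⁴
I = 6.121×10^3 mm⁴ = 6.121×10^-9 m⁴
Effective length L_e = K·L = 0.5 × 4.20 = 2.100 m
P_cr = π²EI / L_e² = π² × 11.8×10⁹ × 6.121×10^-9 / 2.100² = 161.6 N
Factor of safety n = P_cr / P = 0.16163 / 0.135 = 1.20

n ≈ 1.20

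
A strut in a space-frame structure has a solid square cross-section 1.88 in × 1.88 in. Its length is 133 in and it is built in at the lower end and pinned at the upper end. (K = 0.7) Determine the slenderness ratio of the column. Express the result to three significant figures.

For a square r = a/√12 = 1.88/√12 = 0.5427 in
L_e = K·L = 0.7 × 133 = 93.10 in
λ = L_e / r_min = 93.100 / 0.5427 = 172

λ ≈ 172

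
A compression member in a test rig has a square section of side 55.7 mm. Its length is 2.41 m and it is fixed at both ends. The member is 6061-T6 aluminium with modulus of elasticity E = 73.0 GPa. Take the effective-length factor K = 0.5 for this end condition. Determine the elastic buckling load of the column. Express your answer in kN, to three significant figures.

I = a⁴/12 = 55.7⁴/12 = 8.021×10^5 mm⁴
I = 8.021×10^5 mm⁴ = 8.021×10^-7 m⁴
Effective length L_e = K·L = 0.5 × 2.41 = 1.205 m
P_cr = π²EI / L_e² = π² × 73.0×10⁹ × 8.021×10^-7 / 1.205² = 3.980×10^5 N

P_cr ≈ 398 kN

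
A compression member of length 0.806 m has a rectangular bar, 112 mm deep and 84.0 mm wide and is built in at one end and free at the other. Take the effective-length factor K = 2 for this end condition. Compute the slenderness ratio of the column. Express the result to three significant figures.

λ ≈ 66.5

For a rectangle r_min = b/√12 = 84.0/√12 = 24.25 mm
L_e = K·L = 2 × 0.806 m = 1.612 m = 1612.0 mm
λ = L_e / r_min = 1612.0 / 24.25 = 66.5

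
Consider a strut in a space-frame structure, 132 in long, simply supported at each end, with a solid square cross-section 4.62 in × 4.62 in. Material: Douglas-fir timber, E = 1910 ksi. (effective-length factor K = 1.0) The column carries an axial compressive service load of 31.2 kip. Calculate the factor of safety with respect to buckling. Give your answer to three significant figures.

I = a⁴/12 = 4.62⁴/12 = 37.97 in⁴
Effective length L_e = K·L = 1 × 132 = 132.0 in
P_cr = π²EI / L_e² = π² × 1910×10³ × 37.97 / 132.0² = 4.107×10^4 lb
Factor of safety n = P_cr / P = 41.074 / 31.2 = 1.32

n ≈ 1.32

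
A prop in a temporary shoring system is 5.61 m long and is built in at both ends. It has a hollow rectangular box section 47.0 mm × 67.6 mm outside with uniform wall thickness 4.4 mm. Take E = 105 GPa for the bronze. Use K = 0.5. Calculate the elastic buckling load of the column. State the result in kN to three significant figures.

Inner dimensions: h_i = 67.6 − 2×4.4 = 58.80 mm, b_i = 47.0 − 2×4.4 = 38.20 mm
Weak-axis I_min = (h_o·b_o³ − h_i·b_i³)/12 with b_o = 47.0, b_i = 38.20 mm (shorter outer/inner sides).
I_min = (67.6×47.0³ − 58.80×38.20³)/12 = 3.117×10^5 mm⁴
I = 3.117×10^5 mm⁴ = 3.117×10^-7 m⁴
Effective length L_e = K·L = 0.5 × 5.61 = 2.805 m
P_cr = π²EI / L_e² = π² × 105×10⁹ × 3.117×10^-7 / 2.805² = 4.106×10^4 N

P_cr ≈ 41.1 kN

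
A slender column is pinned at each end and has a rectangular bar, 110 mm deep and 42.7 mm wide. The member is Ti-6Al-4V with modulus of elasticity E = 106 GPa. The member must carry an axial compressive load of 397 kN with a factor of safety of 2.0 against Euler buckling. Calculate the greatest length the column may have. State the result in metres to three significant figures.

L_max ≈ 0.970 m

Buckling occurs about the weak axis: I_min = h·b³/12 with b = 42.7 mm (the shorter side).
I_min = 110×42.7³/12 = 7.137×10^5 mm⁴
I = 7.137×10^-7 m⁴
Required critical load P_cr = n·P = 2.0 × 397 = 794.0 kN = 7.940×10^5 N
From P_cr = π²EI/(K·L)²:  L = (1/K)·√(π²EI/P_cr) = (1/1)·√(π²×1.06×10^11×7.137×10^-7/7.940×10^5)
L = 0.970 m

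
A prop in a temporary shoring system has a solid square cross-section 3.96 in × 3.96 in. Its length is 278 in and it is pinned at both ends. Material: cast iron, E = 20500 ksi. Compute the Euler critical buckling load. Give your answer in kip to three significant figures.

I = a⁴/12 = 3.96⁴/12 = 20.49 in⁴
Effective length L_e = K·L = 1 × 278 = 278.0 in
P_cr = π²EI / L_e² = π² × 20500×10³ × 20.49 / 278.0² = 5.365×10^4 lb

P_cr ≈ 53.6 kip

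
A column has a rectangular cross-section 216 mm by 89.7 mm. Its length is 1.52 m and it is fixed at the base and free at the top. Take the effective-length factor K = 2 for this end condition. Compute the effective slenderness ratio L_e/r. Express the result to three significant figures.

For a rectangle r_min = b/√12 = 89.7/√12 = 25.89 mm
L_e = K·L = 2 × 1.52 m = 3.040 m = 3040.0 mm
λ = L_e / r_min = 3040.0 / 25.89 = 117

λ ≈ 117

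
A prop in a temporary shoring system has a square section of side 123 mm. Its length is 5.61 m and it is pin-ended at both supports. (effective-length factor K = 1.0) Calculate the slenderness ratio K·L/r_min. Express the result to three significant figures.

I = a⁴/12 = 123⁴/12 = 1.907×10^7 mm⁴
A = 1.513×10^4 mm²;  r_min = √(I/A) = √(1.907×10^7/1.513×10^4) = 35.51 mm
L_e = K·L = 1 × 5.61 m = 5.610 m = 5610.0 mm
λ = L_e / r_min = 5610.0 / 35.51 = 158

λ ≈ 158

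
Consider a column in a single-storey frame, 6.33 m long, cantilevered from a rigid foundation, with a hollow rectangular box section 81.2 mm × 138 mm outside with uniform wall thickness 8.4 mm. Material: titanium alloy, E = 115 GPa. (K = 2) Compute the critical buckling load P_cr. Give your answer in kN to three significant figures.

Inner dimensions: h_i = 138 − 2×8.4 = 121.2 mm, b_i = 81.2 − 2×8.4 = 64.40 mm
Weak-axis I_min = (h_o·b_o³ − h_i·b_i³)/12 with b_o = 81.2, b_i = 64.40 mm (shorter outer/inner sides).
I_min = (138×81.2³ − 121.2×64.40³)/12 = 3.459×10^6 mm⁴
I = 3.459×10^6 mm⁴ = 3.459×10^-6 m⁴
Effective length L_e = K·L = 2 × 6.33 = 12.66 m
P_cr = π²EI / L_e² = π² × 115×10⁹ × 3.459×10^-6 / 12.66² = 2.450×10^4 N

P_cr ≈ 24.5 kN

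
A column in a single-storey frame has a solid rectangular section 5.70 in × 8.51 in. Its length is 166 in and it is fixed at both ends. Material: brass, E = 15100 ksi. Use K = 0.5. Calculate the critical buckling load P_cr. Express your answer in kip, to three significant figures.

P_cr ≈ 2840 kip

Buckling occurs about the weak axis: I_min = h·b³/12 with b = 5.70 in (the shorter side).
I_min = 8.51×5.70³/12 = 131.3 in⁴
Effective length L_e = K·L = 0.5 × 166 = 83.00 in
P_cr = π²EI / L_e² = π² × 15100×10³ × 131.3 / 83.00² = 2.841×10^6 lb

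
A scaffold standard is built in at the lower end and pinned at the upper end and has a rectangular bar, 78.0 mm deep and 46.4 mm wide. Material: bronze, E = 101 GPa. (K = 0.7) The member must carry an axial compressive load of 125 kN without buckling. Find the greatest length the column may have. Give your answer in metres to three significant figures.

Buckling occurs about the weak axis: I_min = h·b³/12 with b = 46.4 mm (the shorter side).
I_min = 78.0×46.4³/12 = 6.493×10^5 mm⁴
I = 6.493×10^-7 m⁴
At the buckling limit P_cr = P = 1.250×10^5 N
From P_cr = π²EI/(K·L)²:  L = (1/K)·√(π²EI/P_cr) = (1/0.7)·√(π²×1.01×10^11×6.493×10^-7/1.250×10^5)
L = 3.25 m

L_max ≈ 3.25 m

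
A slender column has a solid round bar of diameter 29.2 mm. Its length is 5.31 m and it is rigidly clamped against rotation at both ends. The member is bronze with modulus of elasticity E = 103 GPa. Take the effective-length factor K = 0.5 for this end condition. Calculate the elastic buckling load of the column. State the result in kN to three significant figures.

I = πd⁴/64 = π×29.2⁴/64 = 3.569×10^4 mm⁴
I = 3.569×10^4 mm⁴ = 3.569×10^-8 m⁴
Effective length L_e = K·L = 0.5 × 5.31 = 2.655 m
P_cr = π²EI / L_e² = π² × 103×10⁹ × 3.569×10^-8 / 2.655² = 5.146×10^3 N

P_cr ≈ 5.15 kN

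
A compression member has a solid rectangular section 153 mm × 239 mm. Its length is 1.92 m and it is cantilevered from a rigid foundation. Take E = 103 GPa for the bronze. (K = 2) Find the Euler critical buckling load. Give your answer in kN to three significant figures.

Buckling occurs about the weak axis: I_min = h·b³/12 with b = 153 mm (the shorter side).
I_min = 239×153³/12 = 7.133×10^7 mm⁴
I = 7.133×10^7 mm⁴ = 7.133×10^-5 m⁴
Effective length L_e = K·L = 2 × 1.92 = 3.840 m
P_cr = π²EI / L_e² = π² × 103×10⁹ × 7.133×10^-5 / 3.840² = 4.918×10^6 N

P_cr ≈ 4920 kN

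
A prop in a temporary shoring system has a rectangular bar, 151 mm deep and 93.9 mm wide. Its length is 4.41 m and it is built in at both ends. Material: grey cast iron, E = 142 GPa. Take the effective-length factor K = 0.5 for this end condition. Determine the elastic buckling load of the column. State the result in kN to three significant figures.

P_cr ≈ 3000 kN

Buckling occurs about the weak axis: I_min = h·b³/12 with b = 93.9 mm (the shorter side).
I_min = 151×93.9³/12 = 1.042×10^7 mm⁴
I = 1.042×10^7 mm⁴ = 1.042×10^-5 m⁴
Effective length L_e = K·L = 0.5 × 4.41 = 2.205 m
P_cr = π²EI / L_e² = π² × 142×10⁹ × 1.042×10^-5 / 2.205² = 3.003×10^6 N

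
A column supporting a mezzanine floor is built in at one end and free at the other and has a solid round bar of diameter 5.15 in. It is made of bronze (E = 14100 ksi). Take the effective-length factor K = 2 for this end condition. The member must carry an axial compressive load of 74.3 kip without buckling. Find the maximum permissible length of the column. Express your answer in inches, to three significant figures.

L_max ≈ 127 in

I = πd⁴/64 = π×5.15⁴/64 = 34.53 in⁴
At the buckling limit P_cr = P = 7.430×10^4 lb
From P_cr = π²EI/(K·L)²:  L = (1/K)·√(π²EI/P_cr) = (1/2)·√(π²×1.41×10^7×34.53/7.430×10^4)
L = 127 in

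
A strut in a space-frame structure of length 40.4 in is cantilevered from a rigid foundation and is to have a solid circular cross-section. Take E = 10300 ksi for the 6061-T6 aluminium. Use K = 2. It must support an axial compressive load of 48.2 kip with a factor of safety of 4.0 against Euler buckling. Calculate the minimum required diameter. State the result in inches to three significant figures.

Required P_cr = n·P = 4.0 × 48.2 = 192.8 kip
L_e = K·L = 2 × 40.4 = 80.80 in
Required I = P_cr·L_e²/(π²E) = 1.928×10^5 × 80.80² / (π² × 1.03×10^7) = 12.38 in⁴
Solid circle: I = πd⁴/64  ⇒  d = (64I/π)^(1/4) = (64×12.38/π)^(1/4) = 3.99 in

d ≈ 3.99 in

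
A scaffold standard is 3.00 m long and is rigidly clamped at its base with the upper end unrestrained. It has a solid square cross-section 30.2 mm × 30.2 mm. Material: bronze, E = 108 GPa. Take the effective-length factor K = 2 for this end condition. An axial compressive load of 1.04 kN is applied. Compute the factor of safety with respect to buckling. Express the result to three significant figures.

n ≈ 1.97

I = a⁴/12 = 30.2⁴/12 = 6.932×10^4 mm⁴
I = 6.932×10^4 mm⁴ = 6.932×10^-8 m⁴
Effective length L_e = K·L = 2 × 3.00 = 6.000 m
P_cr = π²EI / L_e² = π² × 108×10⁹ × 6.932×10^-8 / 6.000² = 2.052×10^3 N
Factor of safety n = P_cr / P = 2.0524 / 1.04 = 1.97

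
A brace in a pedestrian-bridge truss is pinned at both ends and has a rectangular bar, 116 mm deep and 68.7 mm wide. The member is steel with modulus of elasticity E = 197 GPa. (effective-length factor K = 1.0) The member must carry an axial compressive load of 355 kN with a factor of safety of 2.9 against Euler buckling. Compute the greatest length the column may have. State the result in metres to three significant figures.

Buckling occurs about the weak axis: I_min = h·b³/12 with b = 68.7 mm (the shorter side).
I_min = 116×68.7³/12 = 3.134×10^6 mm⁴
I = 3.134×10^-6 m⁴
Required critical load P_cr = n·P = 2.9 × 355 = 1030 kN = 1.030×10^6 N
From P_cr = π²EI/(K·L)²:  L = (1/K)·√(π²EI/P_cr) = (1/1)·√(π²×1.97×10^11×3.134×10^-6/1.030×10^6)
L = 2.43 m

L_max ≈ 2.43 m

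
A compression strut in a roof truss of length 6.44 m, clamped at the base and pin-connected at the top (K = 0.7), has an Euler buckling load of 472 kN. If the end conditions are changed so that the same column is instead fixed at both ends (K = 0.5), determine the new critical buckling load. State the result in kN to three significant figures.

P_cr ≈ 925 kN

P_cr ∝ 1/K², so P_cr,new = P_cr,old × (K_old/K_new)² = 472 × (0.7/0.5)²
= 472 × 1.960 = 925 kN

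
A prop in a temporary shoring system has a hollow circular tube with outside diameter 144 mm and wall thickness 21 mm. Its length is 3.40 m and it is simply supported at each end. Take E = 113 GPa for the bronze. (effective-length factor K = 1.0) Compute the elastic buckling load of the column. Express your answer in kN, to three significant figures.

P_cr ≈ 1520 kN

Inner diameter d_i = 144 − 2×21 = 102.0 mm
I = π(d_o⁴ − d_i⁴)/64 = π(144⁴ − 102.0⁴)/64 = 1.579×10^7 mm⁴
I = 1.579×10^7 mm⁴ = 1.579×10^-5 m⁴
Effective length L_e = K·L = 1 × 3.40 = 3.400 m
P_cr = π²EI / L_e² = π² × 113×10⁹ × 1.579×10^-5 / 3.400² = 1.524×10^6 N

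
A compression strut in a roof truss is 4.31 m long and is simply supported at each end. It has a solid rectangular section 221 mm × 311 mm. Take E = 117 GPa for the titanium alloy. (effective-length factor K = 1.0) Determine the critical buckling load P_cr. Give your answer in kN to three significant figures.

P_cr ≈ 17400 kN

Buckling occurs about the weak axis: I_min = h·b³/12 with b = 221 mm (the shorter side).
I_min = 311×221³/12 = 2.797×10^8 mm⁴
I = 2.797×10^8 mm⁴ = 2.797×10^-4 m⁴
Effective length L_e = K·L = 1 × 4.31 = 4.310 m
P_cr = π²EI / L_e² = π² × 117×10⁹ × 2.797×10^-4 / 4.310² = 1.739×10^7 N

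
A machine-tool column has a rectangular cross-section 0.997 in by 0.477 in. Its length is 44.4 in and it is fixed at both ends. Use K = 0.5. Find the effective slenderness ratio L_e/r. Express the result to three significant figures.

Buckling occurs about the weak axis: I_min = h·b³/12 with b = 0.477 in (the shorter side).
I_min = 0.997×0.477³/12 = 9.017×10^-3 in⁴
A = 0.4756 in²;  r_min = √(I/A) = √(9.017×10^-3/0.4756) = 0.1377 in
L_e = K·L = 0.5 × 44.4 = 22.20 in
λ = L_e / r_min = 22.200 / 0.1377 = 161

λ ≈ 161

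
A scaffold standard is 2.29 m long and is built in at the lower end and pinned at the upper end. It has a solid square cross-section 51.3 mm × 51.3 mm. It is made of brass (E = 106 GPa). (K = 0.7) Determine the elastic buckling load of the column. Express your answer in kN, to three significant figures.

I = a⁴/12 = 51.3⁴/12 = 5.771×10^5 mm⁴
I = 5.771×10^5 mm⁴ = 5.771×10^-7 m⁴
Effective length L_e = K·L = 0.7 × 2.29 = 1.603 m
P_cr = π²EI / L_e² = π² × 106×10⁹ × 5.771×10^-7 / 1.603² = 2.350×10^5 N

P_cr ≈ 235 kN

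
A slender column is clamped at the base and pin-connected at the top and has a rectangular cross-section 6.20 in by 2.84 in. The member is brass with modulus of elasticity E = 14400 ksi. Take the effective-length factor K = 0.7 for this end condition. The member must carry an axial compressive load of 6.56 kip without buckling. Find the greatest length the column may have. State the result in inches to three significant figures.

L_max ≈ 723 in

Buckling occurs about the weak axis: I_min = h·b³/12 with b = 2.84 in (the shorter side).
I_min = 6.20×2.84³/12 = 11.83 in⁴
At the buckling limit P_cr = P = 6.560×10^3 lb
From P_cr = π²EI/(K·L)²:  L = (1/K)·√(π²EI/P_cr) = (1/0.7)·√(π²×1.44×10^7×11.83/6.560×10^3)
L = 723 in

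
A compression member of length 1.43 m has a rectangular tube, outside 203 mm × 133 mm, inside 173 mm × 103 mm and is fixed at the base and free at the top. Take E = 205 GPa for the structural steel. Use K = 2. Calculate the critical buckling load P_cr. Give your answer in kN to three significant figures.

Weak-axis I_min = (h_o·b_o³ − h_i·b_i³)/12 with b_o = 133, b_i = 103.0 mm (shorter outer/inner sides).
I_min = (203×133³ − 173.0×103.0³)/12 = 2.405×10^7 mm⁴
I = 2.405×10^7 mm⁴ = 2.405×10^-5 m⁴
Effective length L_e = K·L = 2 × 1.43 = 2.860 m
P_cr = π²EI / L_e² = π² × 205×10⁹ × 2.405×10^-5 / 2.860² = 5.948×10^6 N

P_cr ≈ 5950 kN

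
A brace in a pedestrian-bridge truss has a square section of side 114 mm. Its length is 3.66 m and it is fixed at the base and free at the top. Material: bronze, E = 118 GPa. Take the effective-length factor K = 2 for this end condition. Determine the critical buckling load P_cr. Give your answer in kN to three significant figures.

P_cr ≈ 306 kN

I = a⁴/12 = 114⁴/12 = 1.407×10^7 mm⁴
I = 1.407×10^7 mm⁴ = 1.407×10^-5 m⁴
Effective length L_e = K·L = 2 × 3.66 = 7.320 m
P_cr = π²EI / L_e² = π² × 118×10⁹ × 1.407×10^-5 / 7.320² = 3.059×10^5 N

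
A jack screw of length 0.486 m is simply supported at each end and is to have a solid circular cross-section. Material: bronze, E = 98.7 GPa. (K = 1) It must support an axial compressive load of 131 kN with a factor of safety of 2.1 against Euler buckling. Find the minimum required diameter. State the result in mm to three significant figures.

d ≈ 34.1 mm

Required P_cr = n·P = 2.1 × 131 = 275.1 kN
L_e = K·L = 1 × 0.486 = 0.4860 m
Required I = P_cr·L_e²/(π²E) = 2.751×10^5 × 0.4860² / (π² × 9.87×10^10) = 6.670×10^-8 m⁴
I_req = 6.670×10^4 mm⁴
Solid circle: I = πd⁴/64  ⇒  d = (64I/π)^(1/4) = (64×6.670×10^4/π)^(1/4) = 34.1 mm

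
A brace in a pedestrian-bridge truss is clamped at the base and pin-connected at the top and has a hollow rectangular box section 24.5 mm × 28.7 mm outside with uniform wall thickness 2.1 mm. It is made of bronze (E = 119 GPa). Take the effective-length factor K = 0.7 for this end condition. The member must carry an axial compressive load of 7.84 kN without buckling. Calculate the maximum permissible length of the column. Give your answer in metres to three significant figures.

Inner dimensions: h_i = 28.7 − 2×2.1 = 24.50 mm, b_i = 24.5 − 2×2.1 = 20.30 mm
Weak-axis I_min = (h_o·b_o³ − h_i·b_i³)/12 with b_o = 24.5, b_i = 20.30 mm (shorter outer/inner sides).
I_min = (28.7×24.5³ − 24.50×20.30³)/12 = 1.809×10^4 mm⁴
I = 1.809×10^-8 m⁴
At the buckling limit P_cr = P = 7.840×10^3 N
From P_cr = π²EI/(K·L)²:  L = (1/K)·√(π²EI/P_cr) = (1/0.7)·√(π²×1.19×10^11×1.809×10^-8/7.840×10^3)
L = 2.35 m

L_max ≈ 2.35 m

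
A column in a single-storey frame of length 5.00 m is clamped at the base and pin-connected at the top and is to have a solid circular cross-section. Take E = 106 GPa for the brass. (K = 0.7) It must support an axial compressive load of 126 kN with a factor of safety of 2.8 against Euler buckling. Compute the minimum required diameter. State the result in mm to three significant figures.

Required P_cr = n·P = 2.8 × 126 = 352.8 kN
L_e = K·L = 0.7 × 5.00 = 3.500 m
Required I = P_cr·L_e²/(π²E) = 3.528×10^5 × 3.500² / (π² × 1.06×10^11) = 4.131×10^-6 m⁴
I_req = 4.131×10^6 mm⁴
Solid circle: I = πd⁴/64  ⇒  d = (64I/π)^(1/4) = (64×4.131×10^6/π)^(1/4) = 95.8 mm

d ≈ 95.8 mm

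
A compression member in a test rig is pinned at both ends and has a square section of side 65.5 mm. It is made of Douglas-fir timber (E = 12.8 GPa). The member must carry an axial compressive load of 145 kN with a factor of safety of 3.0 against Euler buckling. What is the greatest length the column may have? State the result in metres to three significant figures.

I = a⁴/12 = 65.5⁴/12 = 1.534×10^6 mm⁴
I = 1.534×10^-6 m⁴
Required critical load P_cr = n·P = 3.0 × 145 = 435.0 kN = 4.350×10^5 N
From P_cr = π²EI/(K·L)²:  L = (1/K)·√(π²EI/P_cr) = (1/1)·√(π²×1.28×10^10×1.534×10^-6/4.350×10^5)
L = 0.667 m

L_max ≈ 0.667 m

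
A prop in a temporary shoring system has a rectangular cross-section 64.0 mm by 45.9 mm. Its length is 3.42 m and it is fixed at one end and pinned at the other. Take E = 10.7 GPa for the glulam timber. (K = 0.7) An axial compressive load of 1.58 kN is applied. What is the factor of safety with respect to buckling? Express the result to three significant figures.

n ≈ 6.01

Buckling occurs about the weak axis: I_min = h·b³/12 with b = 45.9 mm (the shorter side).
I_min = 64.0×45.9³/12 = 5.157×10^5 mm⁴
I = 5.157×10^5 mm⁴ = 5.157×10^-7 m⁴
Effective length L_e = K·L = 0.7 × 3.42 = 2.394 m
P_cr = π²EI / L_e² = π² × 10.7×10⁹ × 5.157×10^-7 / 2.394² = 9.503×10^3 N
Factor of safety n = P_cr / P = 9.5032 / 1.58 = 6.01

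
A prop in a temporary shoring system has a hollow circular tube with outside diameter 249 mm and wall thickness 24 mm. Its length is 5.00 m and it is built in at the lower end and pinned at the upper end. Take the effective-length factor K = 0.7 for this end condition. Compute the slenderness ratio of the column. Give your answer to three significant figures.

λ ≈ 43.7

Inner diameter d_i = 249 − 2×24 = 201.0 mm
I = π(d_o⁴ − d_i⁴)/64 = π(249⁴ − 201.0⁴)/64 = 1.086×10^8 mm⁴
A = 1.696×10^4 mm²;  r_min = √(I/A) = √(1.086×10^8/1.696×10^4) = 80.00 mm
L_e = K·L = 0.7 × 5.00 m = 3.500 m = 3500.0 mm
λ = L_e / r_min = 3500.0 / 80.00 = 43.7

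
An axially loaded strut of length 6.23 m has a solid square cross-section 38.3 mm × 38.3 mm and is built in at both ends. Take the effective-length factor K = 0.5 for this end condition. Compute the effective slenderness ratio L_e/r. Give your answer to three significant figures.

For a square r = a/√12 = 38.3/√12 = 11.06 mm
L_e = K·L = 0.5 × 6.23 m = 3.115 m = 3115.0 mm
λ = L_e / r_min = 3115.0 / 11.06 = 282

λ ≈ 282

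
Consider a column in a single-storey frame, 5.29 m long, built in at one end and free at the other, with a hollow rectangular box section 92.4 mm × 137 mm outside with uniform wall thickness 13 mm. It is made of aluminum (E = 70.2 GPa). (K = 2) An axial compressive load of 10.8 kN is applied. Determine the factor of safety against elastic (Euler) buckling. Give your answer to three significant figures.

n ≈ 3.61

Inner dimensions: h_i = 137 − 2×13 = 111.0 mm, b_i = 92.4 − 2×13 = 66.40 mm
Weak-axis I_min = (h_o·b_o³ − h_i·b_i³)/12 with b_o = 92.4, b_i = 66.40 mm (shorter outer/inner sides).
I_min = (137×92.4³ − 111.0×66.40³)/12 = 6.298×10^6 mm⁴
I = 6.298×10^6 mm⁴ = 6.298×10^-6 m⁴
Effective length L_e = K·L = 2 × 5.29 = 10.58 m
P_cr = π²EI / L_e² = π² × 70.2×10⁹ × 6.298×10^-6 / 10.58² = 3.899×10^4 N
Factor of safety n = P_cr / P = 38.985 / 10.8 = 3.61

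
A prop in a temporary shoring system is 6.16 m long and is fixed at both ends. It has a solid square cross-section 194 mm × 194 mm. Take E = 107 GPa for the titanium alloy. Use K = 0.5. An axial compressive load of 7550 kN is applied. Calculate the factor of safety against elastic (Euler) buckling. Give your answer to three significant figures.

n ≈ 1.74

I = a⁴/12 = 194⁴/12 = 1.180×10^8 mm⁴
I = 1.180×10^8 mm⁴ = 1.180×10^-4 m⁴
Effective length L_e = K·L = 0.5 × 6.16 = 3.080 m
P_cr = π²EI / L_e² = π² × 107×10⁹ × 1.180×10^-4 / 3.080² = 1.314×10^7 N
Factor of safety n = P_cr / P = 13140 / 7550 = 1.74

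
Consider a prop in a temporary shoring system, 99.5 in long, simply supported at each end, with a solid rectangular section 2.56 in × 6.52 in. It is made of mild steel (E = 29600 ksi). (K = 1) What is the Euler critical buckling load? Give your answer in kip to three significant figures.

Buckling occurs about the weak axis: I_min = h·b³/12 with b = 2.56 in (the shorter side).
I_min = 6.52×2.56³/12 = 9.116 in⁴
Effective length L_e = K·L = 1 × 99.5 = 99.50 in
P_cr = π²EI / L_e² = π² × 29600×10³ × 9.116 / 99.50² = 2.690×10^5 lb

P_cr ≈ 269 kip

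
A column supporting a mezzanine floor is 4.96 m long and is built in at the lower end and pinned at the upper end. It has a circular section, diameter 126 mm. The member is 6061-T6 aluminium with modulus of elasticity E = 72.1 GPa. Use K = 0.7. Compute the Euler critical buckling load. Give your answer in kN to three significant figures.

I = πd⁴/64 = π×126⁴/64 = 1.237×10^7 mm⁴
I = 1.237×10^7 mm⁴ = 1.237×10^-5 m⁴
Effective length L_e = K·L = 0.7 × 4.96 = 3.472 m
P_cr = π²EI / L_e² = π² × 72.1×10⁹ × 1.237×10^-5 / 3.472² = 7.303×10^5 N

P_cr ≈ 730 kN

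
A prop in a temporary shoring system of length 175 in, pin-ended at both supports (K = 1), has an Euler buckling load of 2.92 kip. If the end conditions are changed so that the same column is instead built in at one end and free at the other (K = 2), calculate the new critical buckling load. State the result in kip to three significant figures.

P_cr ≈ 0.730 kip

P_cr ∝ 1/K², so P_cr,new = P_cr,old × (K_old/K_new)² = 2.92 × (1/2)²
= 2.92 × 0.2500 = 0.730 kip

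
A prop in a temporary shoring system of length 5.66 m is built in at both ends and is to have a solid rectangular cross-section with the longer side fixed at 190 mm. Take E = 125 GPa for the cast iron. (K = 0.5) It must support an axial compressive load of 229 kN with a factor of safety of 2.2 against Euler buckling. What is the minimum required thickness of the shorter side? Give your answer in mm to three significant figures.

Required P_cr = n·P = 2.2 × 229 = 503.8 kN
L_e = K·L = 0.5 × 5.66 = 2.830 m
Required I = P_cr·L_e²/(π²E) = 5.038×10^5 × 2.830² / (π² × 1.25×10^11) = 3.271×10^-6 m⁴
I_req = 3.271×10^6 mm⁴
Rectangle, weak axis: I_min = h·b³/12 with h = 190 mm fixed  ⇒  b = (12I/h)^(1/3) = 59.1 mm

b ≈ 59.1 mm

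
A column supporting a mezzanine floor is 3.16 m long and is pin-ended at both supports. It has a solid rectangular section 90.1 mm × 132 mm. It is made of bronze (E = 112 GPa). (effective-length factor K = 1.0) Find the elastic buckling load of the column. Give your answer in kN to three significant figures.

P_cr ≈ 891 kN

Buckling occurs about the weak axis: I_min = h·b³/12 with b = 90.1 mm (the shorter side).
I_min = 132×90.1³/12 = 8.046×10^6 mm⁴
I = 8.046×10^6 mm⁴ = 8.046×10^-6 m⁴
Effective length L_e = K·L = 1 × 3.16 = 3.160 m
P_cr = π²EI / L_e² = π² × 112×10⁹ × 8.046×10^-6 / 3.160² = 8.907×10^5 N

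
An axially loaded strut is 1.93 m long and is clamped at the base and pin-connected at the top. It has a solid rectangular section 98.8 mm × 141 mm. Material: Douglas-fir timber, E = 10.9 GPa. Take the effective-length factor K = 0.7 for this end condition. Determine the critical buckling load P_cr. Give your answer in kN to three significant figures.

Buckling occurs about the weak axis: I_min = h·b³/12 with b = 98.8 mm (the shorter side).
I_min = 141×98.8³/12 = 1.133×10^7 mm⁴
I = 1.133×10^7 mm⁴ = 1.133×10^-5 m⁴
Effective length L_e = K·L = 0.7 × 1.93 = 1.351 m
P_cr = π²EI / L_e² = π² × 10.9×10⁹ × 1.133×10^-5 / 1.351² = 6.679×10^5 N

P_cr ≈ 668 kN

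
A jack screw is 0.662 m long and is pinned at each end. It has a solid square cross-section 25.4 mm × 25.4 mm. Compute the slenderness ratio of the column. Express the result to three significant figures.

I = a⁴/12 = 25.4⁴/12 = 3.469×10^4 mm⁴
A = 645.2 mm²;  r_min = √(I/A) = √(3.469×10^4/645.2) = 7.332 mm
L_e = K·L = 1 × 0.662 m = 0.6620 m = 662.00 mm
λ = L_e / r_min = 662.00 / 7.332 = 90.3

λ ≈ 90.3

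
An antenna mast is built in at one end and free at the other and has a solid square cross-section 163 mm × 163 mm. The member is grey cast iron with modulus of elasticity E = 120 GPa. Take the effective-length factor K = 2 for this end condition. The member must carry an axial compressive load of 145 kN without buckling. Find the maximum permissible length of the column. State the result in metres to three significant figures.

L_max ≈ 11.0 m

I = a⁴/12 = 163⁴/12 = 5.883×10^7 mm⁴
I = 5.883×10^-5 m⁴
At the buckling limit P_cr = P = 1.450×10^5 N
From P_cr = π²EI/(K·L)²:  L = (1/K)·√(π²EI/P_cr) = (1/2)·√(π²×1.20×10^11×5.883×10^-5/1.450×10^5)
L = 11.0 m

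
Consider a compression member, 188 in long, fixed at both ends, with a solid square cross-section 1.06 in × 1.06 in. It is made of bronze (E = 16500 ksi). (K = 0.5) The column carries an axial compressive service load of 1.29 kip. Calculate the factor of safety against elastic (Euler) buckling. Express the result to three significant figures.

n ≈ 1.50

I = a⁴/12 = 1.06⁴/12 = 0.1052 in⁴
Effective length L_e = K·L = 0.5 × 188 = 94.00 in
P_cr = π²EI / L_e² = π² × 16500×10³ × 0.1052 / 94.00² = 1.939×10^3 lb
Factor of safety n = P_cr / P = 1.9390 / 1.29 = 1.50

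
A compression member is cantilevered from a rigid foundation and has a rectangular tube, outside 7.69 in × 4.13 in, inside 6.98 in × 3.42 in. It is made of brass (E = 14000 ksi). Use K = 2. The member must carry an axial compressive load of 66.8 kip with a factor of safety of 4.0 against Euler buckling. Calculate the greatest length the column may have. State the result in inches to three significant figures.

Weak-axis I_min = (h_o·b_o³ − h_i·b_i³)/12 with b_o = 4.13, b_i = 3.420 in (shorter outer/inner sides).
I_min = (7.69×4.13³ − 6.980×3.420³)/12 = 21.88 in⁴
Required critical load P_cr = n·P = 4.0 × 66.8 = 267.2 kip = 2.672×10^5 lb
From P_cr = π²EI/(K·L)²:  L = (1/K)·√(π²EI/P_cr) = (1/2)·√(π²×1.40×10^7×21.88/2.672×10^5)
L = 53.2 in

L_max ≈ 53.2 in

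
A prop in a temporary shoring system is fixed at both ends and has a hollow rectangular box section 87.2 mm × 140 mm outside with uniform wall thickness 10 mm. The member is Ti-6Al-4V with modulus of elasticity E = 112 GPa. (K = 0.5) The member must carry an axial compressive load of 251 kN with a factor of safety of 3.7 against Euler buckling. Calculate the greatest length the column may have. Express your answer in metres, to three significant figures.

L_max ≈ 4.73 m

Inner dimensions: h_i = 140 − 2×10 = 120.0 mm, b_i = 87.2 − 2×10 = 67.20 mm
Weak-axis I_min = (h_o·b_o³ − h_i·b_i³)/12 with b_o = 87.2, b_i = 67.20 mm (shorter outer/inner sides).
I_min = (140×87.2³ − 120.0×67.20³)/12 = 4.701×10^6 mm⁴
I = 4.701×10^-6 m⁴
Required critical load P_cr = n·P = 3.7 × 251 = 928.7 kN = 9.287×10^5 N
From P_cr = π²EI/(K·L)²:  L = (1/K)·√(π²EI/P_cr) = (1/0.5)·√(π²×1.12×10^11×4.701×10^-6/9.287×10^5)
L = 4.73 m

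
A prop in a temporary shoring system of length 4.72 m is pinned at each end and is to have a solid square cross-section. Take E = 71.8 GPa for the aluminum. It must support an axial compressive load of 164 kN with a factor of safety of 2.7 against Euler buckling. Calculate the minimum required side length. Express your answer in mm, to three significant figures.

Required P_cr = n·P = 2.7 × 164 = 442.8 kN
L_e = K·L = 1 × 4.72 = 4.720 m
Required I = P_cr·L_e²/(π²E) = 4.428×10^5 × 4.720² / (π² × 7.18×10^10) = 1.392×10^-5 m⁴
I_req = 1.392×10^7 mm⁴
Solid square: I = a⁴/12  ⇒  a = (12I)^(1/4) = (12×1.392×10^7)^(1/4) = 114 mm

a ≈ 114 mm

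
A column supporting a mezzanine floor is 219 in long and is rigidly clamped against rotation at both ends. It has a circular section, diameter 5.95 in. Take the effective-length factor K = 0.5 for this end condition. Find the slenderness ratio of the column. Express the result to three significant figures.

I = πd⁴/64 = π×5.95⁴/64 = 61.52 in⁴
A = 27.81 in²;  r_min = √(I/A) = √(61.52/27.81) = 1.487 in
L_e = K·L = 0.5 × 219 = 109.5 in
λ = L_e / r_min = 109.50 / 1.487 = 73.6

λ ≈ 73.6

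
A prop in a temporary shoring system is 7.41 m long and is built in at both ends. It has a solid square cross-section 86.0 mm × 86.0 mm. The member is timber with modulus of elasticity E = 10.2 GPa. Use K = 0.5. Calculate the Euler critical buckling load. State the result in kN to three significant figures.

P_cr ≈ 33.4 kN

I = a⁴/12 = 86.0⁴/12 = 4.558×10^6 mm⁴
I = 4.558×10^6 mm⁴ = 4.558×10^-6 m⁴
Effective length L_e = K·L = 0.5 × 7.41 = 3.705 m
P_cr = π²EI / L_e² = π² × 10.2×10⁹ × 4.558×10^-6 / 3.705² = 3.343×10^4 N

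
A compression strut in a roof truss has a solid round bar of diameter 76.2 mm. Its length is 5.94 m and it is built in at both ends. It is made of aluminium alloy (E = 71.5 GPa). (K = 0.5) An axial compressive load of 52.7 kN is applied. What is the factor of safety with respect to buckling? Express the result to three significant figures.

I = πd⁴/64 = π×76.2⁴/64 = 1.655×10^6 mm⁴
I = 1.655×10^6 mm⁴ = 1.655×10^-6 m⁴
Effective length L_e = K·L = 0.5 × 5.94 = 2.970 m
P_cr = π²EI / L_e² = π² × 71.5×10⁹ × 1.655×10^-6 / 2.970² = 1.324×10^5 N
Factor of safety n = P_cr / P = 132.40 / 52.7 = 2.51

n ≈ 2.51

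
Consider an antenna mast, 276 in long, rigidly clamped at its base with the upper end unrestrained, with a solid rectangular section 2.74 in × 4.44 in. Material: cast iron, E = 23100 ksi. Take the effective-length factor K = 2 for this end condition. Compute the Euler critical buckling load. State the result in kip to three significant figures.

Buckling occurs about the weak axis: I_min = h·b³/12 with b = 2.74 in (the shorter side).
I_min = 4.44×2.74³/12 = 7.611 in⁴
Effective length L_e = K·L = 2 × 276 = 552.0 in
P_cr = π²EI / L_e² = π² × 23100×10³ × 7.611 / 552.0² = 5.695×10^3 lb

P_cr ≈ 5.69 kip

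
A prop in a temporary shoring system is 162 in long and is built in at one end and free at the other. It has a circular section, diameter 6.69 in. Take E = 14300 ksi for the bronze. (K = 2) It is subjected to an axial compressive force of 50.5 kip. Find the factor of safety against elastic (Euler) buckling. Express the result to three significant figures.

n ≈ 2.62

I = πd⁴/64 = π×6.69⁴/64 = 98.33 in⁴
Effective length L_e = K·L = 2 × 162 = 324.0 in
P_cr = π²EI / L_e² = π² × 14300×10³ × 98.33 / 324.0² = 1.322×10^5 lb
Factor of safety n = P_cr / P = 132.20 / 50.5 = 2.62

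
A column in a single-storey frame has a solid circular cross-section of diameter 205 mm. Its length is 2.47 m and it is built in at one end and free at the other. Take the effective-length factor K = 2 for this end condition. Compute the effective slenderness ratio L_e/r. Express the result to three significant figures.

For a solid circle r = d/4 = 205/4 = 51.25 mm
L_e = K·L = 2 × 2.47 m = 4.940 m = 4940.0 mm
λ = L_e / r_min = 4940.0 / 51.25 = 96.4

λ ≈ 96.4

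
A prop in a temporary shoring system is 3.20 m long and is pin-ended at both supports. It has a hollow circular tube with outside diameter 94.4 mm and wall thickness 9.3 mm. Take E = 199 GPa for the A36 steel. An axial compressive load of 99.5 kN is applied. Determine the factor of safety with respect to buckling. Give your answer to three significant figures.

Inner diameter d_i = 94.4 − 2×9.3 = 75.80 mm
I = π(d_o⁴ − d_i⁴)/64 = π(94.4⁴ − 75.80⁴)/64 = 2.278×10^6 mm⁴
I = 2.278×10^6 mm⁴ = 2.278×10^-6 m⁴
Effective length L_e = K·L = 1 × 3.20 = 3.200 m
P_cr = π²EI / L_e² = π² × 199×10⁹ × 2.278×10^-6 / 3.200² = 4.369×10^5 N
Factor of safety n = P_cr / P = 436.86 / 99.5 = 4.39

n ≈ 4.39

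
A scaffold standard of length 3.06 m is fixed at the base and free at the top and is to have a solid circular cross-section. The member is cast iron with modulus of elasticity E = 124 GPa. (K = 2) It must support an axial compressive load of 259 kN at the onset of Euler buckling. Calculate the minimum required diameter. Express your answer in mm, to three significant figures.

d ≈ 113 mm

L_e = K·L = 2 × 3.06 = 6.120 m
Required I = P_cr·L_e²/(π²E) = 2.590×10^5 × 6.120² / (π² × 1.24×10^11) = 7.926×10^-6 m⁴
I_req = 7.926×10^6 mm⁴
Solid circle: I = πd⁴/64  ⇒  d = (64I/π)^(1/4) = (64×7.926×10^6/π)^(1/4) = 113 mm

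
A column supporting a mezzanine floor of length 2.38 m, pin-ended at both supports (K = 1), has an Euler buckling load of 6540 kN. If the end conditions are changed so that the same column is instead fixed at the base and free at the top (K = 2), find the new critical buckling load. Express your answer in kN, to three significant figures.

P_cr ≈ 1640 kN

P_cr ∝ 1/K², so P_cr,new = P_cr,old × (K_old/K_new)² = 6540 × (1/2)²
= 6540 × 0.2500 = 1640 kN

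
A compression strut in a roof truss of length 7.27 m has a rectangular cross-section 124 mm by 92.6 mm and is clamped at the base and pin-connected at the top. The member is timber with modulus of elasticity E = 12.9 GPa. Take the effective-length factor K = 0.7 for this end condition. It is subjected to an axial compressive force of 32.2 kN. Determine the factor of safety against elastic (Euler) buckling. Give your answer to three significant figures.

Buckling occurs about the weak axis: I_min = h·b³/12 with b = 92.6 mm (the shorter side).
I_min = 124×92.6³/12 = 8.205×10^6 mm⁴
I = 8.205×10^6 mm⁴ = 8.205×10^-6 m⁴
Effective length L_e = K·L = 0.7 × 7.27 = 5.089 m
P_cr = π²EI / L_e² = π² × 12.9×10⁹ × 8.205×10^-6 / 5.089² = 4.034×10^4 N
Factor of safety n = P_cr / P = 40.336 / 32.2 = 1.25

n ≈ 1.25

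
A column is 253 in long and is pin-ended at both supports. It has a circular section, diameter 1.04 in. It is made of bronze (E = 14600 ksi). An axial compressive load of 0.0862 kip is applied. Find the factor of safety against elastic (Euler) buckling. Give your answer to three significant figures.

n ≈ 1.50

I = πd⁴/64 = π×1.04⁴/64 = 5.743×10^-2 in⁴
Effective length L_e = K·L = 1 × 253 = 253.0 in
P_cr = π²EI / L_e² = π² × 14600×10³ × 5.743×10^-2 / 253.0² = 129.3 lb
Factor of safety n = P_cr / P = 0.12928 / 0.0862 = 1.50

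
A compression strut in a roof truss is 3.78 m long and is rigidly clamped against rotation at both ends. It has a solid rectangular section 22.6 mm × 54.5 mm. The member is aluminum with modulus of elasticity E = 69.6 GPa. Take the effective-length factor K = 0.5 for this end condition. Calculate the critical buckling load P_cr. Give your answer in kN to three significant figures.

P_cr ≈ 10.1 kN

Buckling occurs about the weak axis: I_min = h·b³/12 with b = 22.6 mm (the shorter side).
I_min = 54.5×22.6³/12 = 5.243×10^4 mm⁴
I = 5.243×10^4 mm⁴ = 5.243×10^-8 m⁴
Effective length L_e = K·L = 0.5 × 3.78 = 1.890 m
P_cr = π²EI / L_e² = π² × 69.6×10⁹ × 5.243×10^-8 / 1.890² = 1.008×10^4 N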